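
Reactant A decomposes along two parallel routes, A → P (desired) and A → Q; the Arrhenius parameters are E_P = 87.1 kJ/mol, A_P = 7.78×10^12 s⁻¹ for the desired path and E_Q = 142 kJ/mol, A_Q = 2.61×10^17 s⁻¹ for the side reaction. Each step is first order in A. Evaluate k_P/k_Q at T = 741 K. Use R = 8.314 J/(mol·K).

Since both paths have the same order in A, the concentration cancels and S_{P/Q} = k_P/k_Q = (A_P/A_Q)·exp[(E_Q−E_P)/(RT)].
(E_Q−E_P)/(RT) = (142−87.1)×10³/(8.314×741) = 54900/6161 = 8.911.
k_P/k_Q = (7.78×10^12/2.61×10^17)·exp(8.911) = 2.981×10^-5 × 7416 = 0.221.

0.221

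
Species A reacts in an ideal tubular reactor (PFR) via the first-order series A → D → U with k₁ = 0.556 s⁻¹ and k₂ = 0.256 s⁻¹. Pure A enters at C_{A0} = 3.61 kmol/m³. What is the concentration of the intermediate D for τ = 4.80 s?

1.49 kmol/m³

The intermediate concentration in a first-order A→B→C sequence is C_D = k₁C_{A0}(e^(−k₁τ) − e^(−k₂τ))/(k₂−k₁).
e^(−k₁τ) = e^(−0.556×4.80) = e^(−2.669) = 0.06934; e^(−k₂τ) = e^(−1.229) = 0.2926.
C_D = 0.556×3.61/(0.256−0.556) × (0.06934−0.2926) = (-6.691)×(-0.2233) = 1.494 kmol/m³.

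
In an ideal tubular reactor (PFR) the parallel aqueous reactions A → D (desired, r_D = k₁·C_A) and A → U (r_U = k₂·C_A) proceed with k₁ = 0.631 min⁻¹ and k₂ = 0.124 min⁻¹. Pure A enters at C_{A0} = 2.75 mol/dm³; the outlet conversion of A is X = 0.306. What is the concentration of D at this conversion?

C_A = C_{A0}(1−X) = 1.908 mol/dm³.
Both paths are first order in A, so the instantaneous fraction to D is constant: dC_D/d(−C_A) = k₁/(k₁+k₂) = 0.8358.
C_D = 0.8358·(C_{A0}−C_A) = 0.8358×0.8415 = 0.703 mol/dm³.

0.703 mol/dm³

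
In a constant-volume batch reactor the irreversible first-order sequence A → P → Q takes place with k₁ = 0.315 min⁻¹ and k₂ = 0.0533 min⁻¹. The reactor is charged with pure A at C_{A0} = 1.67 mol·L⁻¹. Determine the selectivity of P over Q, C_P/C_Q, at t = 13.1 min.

1.43

Solving the coupled first-order balances gives C_P(t) = [k₁/(k₂−k₁)]·C_{A0}·(e^(−k₁t) − e^(−k₂t)).
e^(−k₁t) = e^(−0.315×13.1) = e^(−4.127) = 0.01614; e^(−k₂t) = e^(−0.6982) = 0.4975.
C_P = 0.315×1.67/(0.0533−0.315) × (0.01614−0.4975) = (-2.010)×(-0.4813) = 0.9675 mol·L⁻¹.
C_A = C_{A0}e^(−k₁t) = 0.02695 mol·L⁻¹, so C_Q = C_{A0}−C_A−C_P = 0.6755 mol·L⁻¹; C_P/C_Q = 1.43.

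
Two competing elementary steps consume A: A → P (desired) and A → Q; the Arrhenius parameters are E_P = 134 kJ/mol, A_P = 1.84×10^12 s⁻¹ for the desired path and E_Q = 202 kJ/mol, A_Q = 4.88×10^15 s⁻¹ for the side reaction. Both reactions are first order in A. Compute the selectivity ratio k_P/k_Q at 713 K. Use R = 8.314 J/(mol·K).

With equal orders, S_{P/Q} = k_P/k_Q = (A_P/A_Q)·exp[(E_Q−E_P)/(RT)].
(E_Q−E_P)/(RT) = (202−134)×10³/(8.314×713) = 68000/5928 = 11.47.
k_P/k_Q = (1.84×10^12/4.88×10^15)·exp(11.47) = 3.770×10^-4 × 95915 = 36.2.
Since E_P < E_Q, lowering the temperature improves selectivity toward P.

36.2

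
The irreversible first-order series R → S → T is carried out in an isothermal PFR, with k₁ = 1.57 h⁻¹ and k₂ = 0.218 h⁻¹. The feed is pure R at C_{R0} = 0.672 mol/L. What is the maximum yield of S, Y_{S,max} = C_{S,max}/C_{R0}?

0.727

At the optimum, C_{S,max}/C_{R0} = (k₁/k₂)^[k₂/(k₂−k₁)].
= (1.57/0.218)^(0.218/(0.218−1.57)) = (7.202)^(-0.1612) = 0.7274.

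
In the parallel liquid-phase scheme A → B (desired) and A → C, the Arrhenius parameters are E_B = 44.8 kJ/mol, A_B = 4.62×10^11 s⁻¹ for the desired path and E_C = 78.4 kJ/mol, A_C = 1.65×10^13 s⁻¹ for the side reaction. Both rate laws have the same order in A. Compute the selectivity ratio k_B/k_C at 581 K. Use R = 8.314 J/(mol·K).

With equal orders, S_{B/C} = k_B/k_C = (A_B/A_C)·exp[(E_C−E_B)/(RT)].
(E_C−E_B)/(RT) = (78.4−44.8)×10³/(8.314×581) = 33600/4830 = 6.956.
k_B/k_C = (4.62×10^11/1.65×10^13)·exp(6.956) = 0.02800 × 1049 = 29.4.

29.4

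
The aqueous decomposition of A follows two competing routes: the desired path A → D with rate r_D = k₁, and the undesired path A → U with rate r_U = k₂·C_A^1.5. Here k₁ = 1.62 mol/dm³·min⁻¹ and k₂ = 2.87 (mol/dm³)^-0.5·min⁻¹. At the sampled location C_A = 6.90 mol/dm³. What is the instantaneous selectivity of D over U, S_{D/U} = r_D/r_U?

0.0311

S_{D/U} = r_D/r_U = (k₁)/(k₂·C_A^1.5) = (k₁/k₂)·C_A^-1.5.
= (1.62) / (2.87×6.900^1.5) = 1.620/52.02 = 0.0311.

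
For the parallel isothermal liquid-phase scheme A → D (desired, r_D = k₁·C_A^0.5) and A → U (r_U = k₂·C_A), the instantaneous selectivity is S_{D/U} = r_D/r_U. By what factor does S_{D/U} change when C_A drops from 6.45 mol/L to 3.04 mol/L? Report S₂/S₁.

S_{D/U} = (k₁/k₂)·C_A^-0.5, so S₂/S₁ = (C_{A,2}/C_{A,1})^-0.5.
= (3.04/6.45)^(-0.5) = (0.4713)^(-0.5) = 1.46.

1.46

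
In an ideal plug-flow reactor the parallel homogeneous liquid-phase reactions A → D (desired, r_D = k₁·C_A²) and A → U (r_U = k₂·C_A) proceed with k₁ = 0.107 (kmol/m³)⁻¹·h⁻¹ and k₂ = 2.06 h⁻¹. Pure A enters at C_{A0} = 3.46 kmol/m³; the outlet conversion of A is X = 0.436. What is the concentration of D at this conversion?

C_A = C_{A0}(1−X) = 1.951 kmol/m³.
Along a PFR/batch, dC_U/dC_A = −r_U/(r_D+r_U) = −k₂/(k₂+k₁·C_A).
Integrating from C_{A0} to C_A: C_U = (2.06/0.107)·ln[(2.06+0.107·3.46)/(2.06+0.107·1.95)] = 19.25·ln(2.430/2.269) = 1.323 kmol/m³.
Then C_D = (C_{A0}−C_A) − C_U = 1.509 − 1.323 = 0.1854 kmol/m³.

0.185 kmol/m³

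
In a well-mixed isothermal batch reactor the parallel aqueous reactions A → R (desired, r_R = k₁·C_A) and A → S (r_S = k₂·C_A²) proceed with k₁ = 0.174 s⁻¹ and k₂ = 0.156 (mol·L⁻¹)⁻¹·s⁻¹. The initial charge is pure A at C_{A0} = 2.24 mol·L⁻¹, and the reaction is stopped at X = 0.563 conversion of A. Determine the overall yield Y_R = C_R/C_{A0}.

C_A = C_{A0}(1−X) = 0.9789 mol·L⁻¹.
Along a PFR/batch, dC_R/dC_A = −r_R/(r_R+r_S) = −k₁/(k₁+k₂·C_A).
Integrating from C_{A0} to C_A: C_R = (0.174/0.156)·ln[(0.174+0.156·2.24)/(0.174+0.156·0.979)] = 1.115·ln(0.5234/0.3267) = 0.5258 mol·L⁻¹.
Y_R = C_R/C_{A0} = 0.5258/2.24 = 0.235.

0.235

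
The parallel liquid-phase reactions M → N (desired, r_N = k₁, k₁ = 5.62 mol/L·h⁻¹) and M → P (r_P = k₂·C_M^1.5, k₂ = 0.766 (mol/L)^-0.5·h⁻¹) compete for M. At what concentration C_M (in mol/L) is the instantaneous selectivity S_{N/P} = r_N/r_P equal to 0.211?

S_{N/P} = (k₁/k₂)·C_M^-1.5 ⇒ C_M = (S·k₂/k₁)^(1/(-1.5)).
= (0.211×0.766/5.62)^(-0.6667) = (0.02876)^(-0.6667) = 10.7 mol/L.

10.7 mol/L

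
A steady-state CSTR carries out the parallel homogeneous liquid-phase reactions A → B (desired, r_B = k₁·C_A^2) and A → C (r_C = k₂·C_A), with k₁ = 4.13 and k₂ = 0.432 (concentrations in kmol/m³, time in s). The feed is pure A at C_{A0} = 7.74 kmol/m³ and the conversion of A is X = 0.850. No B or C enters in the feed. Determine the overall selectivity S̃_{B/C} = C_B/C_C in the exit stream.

11.1

Exit C_A = C_{A0}(1−X) = 7.74×0.150 = 1.161 kmol/m³.
Rates in a CSTR are evaluated at the outlet concentration: r_B = 4.13×1.161^2 = 5.567, r_C = 0.432×1.161 = 0.5016.
Overall selectivity = C_B/C_C = r_Bτ/(r_Cτ) = r_B/r_C = 11.1.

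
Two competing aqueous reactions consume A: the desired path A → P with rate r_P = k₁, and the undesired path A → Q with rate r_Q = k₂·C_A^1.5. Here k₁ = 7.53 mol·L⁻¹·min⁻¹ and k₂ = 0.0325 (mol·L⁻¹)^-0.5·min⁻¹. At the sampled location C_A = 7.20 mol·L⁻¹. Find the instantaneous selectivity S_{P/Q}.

12.0

S_{P/Q} = r_P/r_Q = (k₁)/(k₂·C_A^1.5) = (k₁/k₂)·C_A^-1.5.
= (7.53) / (0.0325×7.200^1.5) = 7.530/0.6279 = 12.0.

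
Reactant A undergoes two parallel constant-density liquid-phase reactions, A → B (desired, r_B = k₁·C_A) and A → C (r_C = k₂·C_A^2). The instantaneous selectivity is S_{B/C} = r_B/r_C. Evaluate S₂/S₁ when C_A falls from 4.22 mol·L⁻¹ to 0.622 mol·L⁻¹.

6.78

S_{B/C} = (k₁/k₂)·C_A⁻¹, so S₂/S₁ = (C_{A,2}/C_{A,1})⁻¹.
= 4.22/0.622 = 6.78.
Selectivity toward B rises as C_A falls — low-concentration operation is favoured.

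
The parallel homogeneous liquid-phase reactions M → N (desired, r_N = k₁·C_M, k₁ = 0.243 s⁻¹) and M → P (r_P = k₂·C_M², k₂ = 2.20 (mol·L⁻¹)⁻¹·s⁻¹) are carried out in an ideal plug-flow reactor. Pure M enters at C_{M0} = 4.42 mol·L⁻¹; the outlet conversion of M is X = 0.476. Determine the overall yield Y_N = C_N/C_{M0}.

0.0156

C_M = C_{M0}(1−X) = 2.316 mol·L⁻¹.
Along a PFR/batch, dC_N/dC_M = −r_N/(r_N+r_P) = −k₁/(k₁+k₂·C_M).
Integrating from C_{M0} to C_M: C_N = (0.243/2.20)·ln[(0.243+2.20·4.42)/(0.243+2.20·2.32)] = 0.1105·ln(9.967/5.338) = 0.06896 mol·L⁻¹.
Y_N = C_N/C_{M0} = 0.06896/4.42 = 0.0156.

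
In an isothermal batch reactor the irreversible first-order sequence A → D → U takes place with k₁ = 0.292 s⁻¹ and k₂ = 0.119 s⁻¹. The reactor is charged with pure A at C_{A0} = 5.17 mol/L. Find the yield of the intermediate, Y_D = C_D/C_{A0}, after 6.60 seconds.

0.524

The intermediate concentration in a first-order A→B→C sequence is C_D = k₁C_{A0}(e^(−k₁t) − e^(−k₂t))/(k₂−k₁).
e^(−k₁t) = e^(−0.292×6.60) = e^(−1.927) = 0.1456; e^(−k₂t) = e^(−0.7854) = 0.4559.
C_D = 0.292×5.17/(0.119−0.292) × (0.1456−0.4559) = (-8.726)×(-0.3104) = 2.708 mol/L.
Y_D = C_D/C_{A0} = 2.708/5.17 = 0.524.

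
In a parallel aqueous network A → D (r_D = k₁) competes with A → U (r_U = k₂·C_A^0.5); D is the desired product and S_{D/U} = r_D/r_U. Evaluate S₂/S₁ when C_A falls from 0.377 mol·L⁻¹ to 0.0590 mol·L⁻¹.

2.53

S_{D/U} = (k₁/k₂)·C_A^-0.5, so S₂/S₁ = (C_{A,2}/C_{A,1})^-0.5.
= (0.0590/0.377)^(-0.5) = (0.1565)^(-0.5) = 2.53.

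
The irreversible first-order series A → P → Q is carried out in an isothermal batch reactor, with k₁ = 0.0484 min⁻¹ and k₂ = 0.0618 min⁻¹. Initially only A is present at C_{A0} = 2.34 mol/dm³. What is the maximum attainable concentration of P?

0.758 mol/dm³

At the optimum, C_{P,max}/C_{A0} = (k₁/k₂)^[k₂/(k₂−k₁)].
= (0.0484/0.0618)^(0.0618/(0.0618−0.0484)) = (0.7832)^(4.612) = 0.3239.
C_{P,max} = 0.3239×2.34 = 0.758 mol/dm³.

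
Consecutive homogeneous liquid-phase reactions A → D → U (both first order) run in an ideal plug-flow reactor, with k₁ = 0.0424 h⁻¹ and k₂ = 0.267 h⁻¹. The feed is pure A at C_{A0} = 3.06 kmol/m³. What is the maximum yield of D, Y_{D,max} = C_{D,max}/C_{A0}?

0.112

For a first-order series the maximum intermediate yield is C_{D,max}/C_{A0} = (k₁/k₂)^[k₂/(k₂−k₁)].
= (0.0424/0.267)^(0.267/(0.267−0.0424)) = (0.1588)^(1.189) = 0.1122.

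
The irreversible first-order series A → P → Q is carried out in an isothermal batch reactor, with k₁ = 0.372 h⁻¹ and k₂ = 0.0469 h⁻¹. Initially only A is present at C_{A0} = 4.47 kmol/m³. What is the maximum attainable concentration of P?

3.32 kmol/m³

At the optimum, C_{P,max}/C_{A0} = (k₁/k₂)^[k₂/(k₂−k₁)].
= (0.372/0.0469)^(0.0469/(0.0469−0.372)) = (7.932)^(-0.1443) = 0.7417.
C_{P,max} = 0.7417×4.47 = 3.32 kmol/m³.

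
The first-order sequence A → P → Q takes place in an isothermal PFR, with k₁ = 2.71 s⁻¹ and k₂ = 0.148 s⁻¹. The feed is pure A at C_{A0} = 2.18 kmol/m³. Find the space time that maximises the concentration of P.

1.13 s

For first-order series the maximum of C_P occurs at τ_opt = ln(k₂/k₁)/(k₂−k₁).
= ln(0.148/2.71)/(0.148−2.71) = ln(0.05461)/-2.562 = -2.907/-2.562 = 1.13 s.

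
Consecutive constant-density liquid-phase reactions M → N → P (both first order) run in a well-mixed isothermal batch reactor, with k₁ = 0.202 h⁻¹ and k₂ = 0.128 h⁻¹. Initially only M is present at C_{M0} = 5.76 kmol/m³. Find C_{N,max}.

2.62 kmol/m³

Evaluating C_N at t_opt = ln(k₂/k₁)/(k₂−k₁) gives C_{N,max}/C_{M0} = (k₁/k₂)^[k₂/(k₂−k₁)].
= (0.202/0.128)^(0.128/(0.128−0.202)) = (1.578)^(-1.730) = 0.4542.
C_{N,max} = 0.4542×5.76 = 2.62 kmol/m³.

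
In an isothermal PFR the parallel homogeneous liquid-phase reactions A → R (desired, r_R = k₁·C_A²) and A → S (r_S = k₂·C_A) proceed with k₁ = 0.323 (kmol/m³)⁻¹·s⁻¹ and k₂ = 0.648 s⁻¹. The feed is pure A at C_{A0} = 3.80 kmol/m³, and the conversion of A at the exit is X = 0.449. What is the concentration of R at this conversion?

C_A = C_{A0}(1−X) = 2.094 kmol/m³.
Along a PFR/batch, dC_S/dC_A = −r_S/(r_R+r_S) = −k₂/(k₂+k₁·C_A).
Integrating from C_{A0} to C_A: C_S = (0.648/0.323)·ln[(0.648+0.323·3.80)/(0.648+0.323·2.09)] = 2.006·ln(1.875/1.324) = 0.6980 kmol/m³.
Then C_R = (C_{A0}−C_A) − C_S = 1.706 − 0.6980 = 1.008 kmol/m³.

1.01 kmol/m³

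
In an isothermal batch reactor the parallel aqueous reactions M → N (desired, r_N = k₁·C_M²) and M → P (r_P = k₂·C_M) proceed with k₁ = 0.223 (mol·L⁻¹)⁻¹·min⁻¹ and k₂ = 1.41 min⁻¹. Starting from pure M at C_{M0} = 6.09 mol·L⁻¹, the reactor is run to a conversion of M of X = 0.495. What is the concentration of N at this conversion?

C_M = C_{M0}(1−X) = 3.075 mol·L⁻¹.
Along a PFR/batch, dC_P/dC_M = −r_P/(r_N+r_P) = −k₂/(k₂+k₁·C_M).
Integrating from C_{M0} to C_M: C_P = (1.41/0.223)·ln[(1.41+0.223·6.09)/(1.41+0.223·3.08)] = 6.323·ln(2.768/2.096) = 1.759 mol·L⁻¹.
Then C_N = (C_{M0}−C_M) − C_P = 3.015 − 1.759 = 1.256 mol·L⁻¹.

1.26 mol·L⁻¹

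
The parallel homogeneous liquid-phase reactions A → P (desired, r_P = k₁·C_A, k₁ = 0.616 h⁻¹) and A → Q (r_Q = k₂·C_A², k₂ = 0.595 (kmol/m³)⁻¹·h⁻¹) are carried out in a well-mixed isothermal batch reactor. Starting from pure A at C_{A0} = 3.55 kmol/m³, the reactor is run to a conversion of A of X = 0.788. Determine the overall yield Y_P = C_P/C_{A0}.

0.275

C_A = C_{A0}(1−X) = 0.7526 kmol/m³.
Along a PFR/batch, dC_P/dC_A = −r_P/(r_P+r_Q) = −k₁/(k₁+k₂·C_A).
Integrating from C_{A0} to C_A: C_P = (0.616/0.595)·ln[(0.616+0.595·3.55)/(0.616+0.595·0.753)] = 1.035·ln(2.728/1.064) = 0.9751 kmol/m³.
Y_P = C_P/C_{A0} = 0.9751/3.55 = 0.275.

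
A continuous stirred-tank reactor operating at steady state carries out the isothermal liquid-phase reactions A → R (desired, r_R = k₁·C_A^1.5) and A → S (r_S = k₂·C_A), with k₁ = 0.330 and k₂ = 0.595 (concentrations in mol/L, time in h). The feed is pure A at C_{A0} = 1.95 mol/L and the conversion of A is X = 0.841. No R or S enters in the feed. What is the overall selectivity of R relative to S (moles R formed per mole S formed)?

0.309

Exit C_A = C_{A0}(1−X) = 1.95×0.159 = 0.3101 mol/L.
A CSTR operates uniformly at the exit composition, giving r_R = 0.05697 and r_S = 0.1845 (each k·C_A^n at C_A = 0.3101).
Overall selectivity = C_R/C_S = r_Rτ/(r_Sτ) = r_R/r_S = 0.309.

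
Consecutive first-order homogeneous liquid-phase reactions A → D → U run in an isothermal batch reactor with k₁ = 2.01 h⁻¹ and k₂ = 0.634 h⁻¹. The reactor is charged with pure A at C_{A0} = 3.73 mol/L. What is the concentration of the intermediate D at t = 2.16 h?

1.31 mol/L

For first-order series with pure A initially, C_D(t) = k₁C_{A0}/(k₂−k₁)·(e^(−k₁t) − e^(−k₂t)).
e^(−k₁t) = e^(−2.01×2.16) = e^(−4.342) = 0.01302; e^(−k₂t) = e^(−1.369) = 0.2542.
C_D = 2.01×3.73/(0.634−2.01) × (0.01302−0.2542) = (-5.449)×(-0.2412) = 1.314 mol/L.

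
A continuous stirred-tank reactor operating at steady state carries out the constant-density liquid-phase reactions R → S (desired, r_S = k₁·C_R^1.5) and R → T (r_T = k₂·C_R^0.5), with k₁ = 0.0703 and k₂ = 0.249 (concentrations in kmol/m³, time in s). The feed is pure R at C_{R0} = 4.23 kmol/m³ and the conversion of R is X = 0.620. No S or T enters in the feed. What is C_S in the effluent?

Exit C_R = C_{R0}(1−X) = 4.23×0.380 = 1.607 kmol/m³.
In a CSTR the entire volume is at exit conditions, so r_S = 0.0703×1.607^1.5 = 0.1433 and r_T = 0.249×1.607^0.5 = 0.3157.
Fraction of consumed R going to S: r_S/(r_S+r_T) = 0.3122.
C_S = 0.3122·C_{R0}·X = 0.3122×4.23×0.620 = 0.819 kmol/m³.

0.819 kmol/m³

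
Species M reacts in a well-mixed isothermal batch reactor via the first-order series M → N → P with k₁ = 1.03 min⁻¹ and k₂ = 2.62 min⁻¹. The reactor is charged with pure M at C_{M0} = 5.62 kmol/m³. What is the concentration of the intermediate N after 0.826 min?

1.14 kmol/m³

For first-order series with pure M initially, C_N(t) = k₁C_{M0}/(k₂−k₁)·(e^(−k₁t) − e^(−k₂t)).
e^(−k₁t) = e^(−1.03×0.826) = e^(−0.8508) = 0.4271; e^(−k₂t) = e^(−2.164) = 0.1149.
C_N = 1.03×5.62/(2.62−1.03) × (0.4271−0.1149) = 3.641×0.3122 = 1.137 kmol/m³.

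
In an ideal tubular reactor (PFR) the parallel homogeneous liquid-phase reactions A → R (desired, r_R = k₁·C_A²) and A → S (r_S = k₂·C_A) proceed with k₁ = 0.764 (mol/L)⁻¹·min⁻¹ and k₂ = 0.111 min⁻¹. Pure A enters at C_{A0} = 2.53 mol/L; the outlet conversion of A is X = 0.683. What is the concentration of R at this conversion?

1.58 mol/L

C_A = C_{A0}(1−X) = 0.8020 mol/L.
Along a PFR/batch, dC_S/dC_A = −r_S/(r_R+r_S) = −k₂/(k₂+k₁·C_A).
Integrating from C_{A0} to C_A: C_S = (0.111/0.764)·ln[(0.111+0.764·2.53)/(0.111+0.764·0.802)] = 0.1453·ln(2.044/0.7237) = 0.1508 mol/L.
Then C_R = (C_{A0}−C_A) − C_S = 1.728 − 0.1508 = 1.577 mol/L.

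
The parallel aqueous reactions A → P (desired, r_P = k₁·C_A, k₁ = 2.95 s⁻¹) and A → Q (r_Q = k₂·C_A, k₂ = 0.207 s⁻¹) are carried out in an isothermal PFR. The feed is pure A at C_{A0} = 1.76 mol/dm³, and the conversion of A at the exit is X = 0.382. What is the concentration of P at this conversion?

0.628 mol/dm³

C_A = C_{A0}(1−X) = 1.088 mol/dm³.
Both paths are first order in A, so the instantaneous fraction to P is constant: dC_P/d(−C_A) = k₁/(k₁+k₂) = 0.9344.
C_P = 0.9344·(C_{A0}−C_A) = 0.9344×0.6723 = 0.628 mol/dm³.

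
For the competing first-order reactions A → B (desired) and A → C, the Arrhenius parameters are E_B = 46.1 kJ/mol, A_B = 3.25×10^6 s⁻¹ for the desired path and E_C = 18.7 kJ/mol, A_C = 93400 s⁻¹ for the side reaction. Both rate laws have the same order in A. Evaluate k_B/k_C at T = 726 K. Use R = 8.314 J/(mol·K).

k_B/k_C = (A_B/A_C)·exp[−(E_B−E_C)/(RT)] = (A_B/A_C)·exp[(E_C−E_B)/(RT)].
(E_C−E_B)/(RT) = (18.7−46.1)×10³/(8.314×726) = -27400/6036 = -4.539.
k_B/k_C = (3.25×10^6/93400)·exp(-4.539) = 34.80 × 0.01068 = 0.372.

0.372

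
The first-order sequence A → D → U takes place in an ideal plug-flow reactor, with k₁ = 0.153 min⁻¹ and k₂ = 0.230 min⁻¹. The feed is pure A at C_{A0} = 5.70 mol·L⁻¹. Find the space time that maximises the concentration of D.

5.29 min

The intermediate peaks when r₁ = r₂, i.e. k₁e^(−k₁τ) = k₂e^(−k₂τ), giving τ_opt = ln(k₂/k₁)/(k₂−k₁).
= ln(0.230/0.153)/(0.230−0.153) = ln(1.503)/0.07700 = 0.4076/0.07700 = 5.29 min.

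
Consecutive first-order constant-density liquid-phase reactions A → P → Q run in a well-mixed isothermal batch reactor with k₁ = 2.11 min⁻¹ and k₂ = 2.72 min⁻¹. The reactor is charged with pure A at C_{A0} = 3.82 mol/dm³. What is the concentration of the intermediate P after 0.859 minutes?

0.880 mol/dm³

For first-order series with pure A initially, C_P(t) = k₁C_{A0}/(k₂−k₁)·(e^(−k₁t) − e^(−k₂t)).
e^(−k₁t) = e^(−2.11×0.859) = e^(−1.812) = 0.1632; e^(−k₂t) = e^(−2.336) = 0.09667.
C_P = 2.11×3.82/(2.72−2.11) × (0.1632−0.09667) = 13.21×0.06658 = 0.8797 mol/dm³.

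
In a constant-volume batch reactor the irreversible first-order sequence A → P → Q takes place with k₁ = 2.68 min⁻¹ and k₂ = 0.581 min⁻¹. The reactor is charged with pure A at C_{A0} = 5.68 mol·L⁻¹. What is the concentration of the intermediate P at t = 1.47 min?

2.95 mol·L⁻¹

Solving the coupled first-order balances gives C_P(t) = [k₁/(k₂−k₁)]·C_{A0}·(e^(−k₁t) − e^(−k₂t)).
e^(−k₁t) = e^(−2.68×1.47) = e^(−3.940) = 0.01946; e^(−k₂t) = e^(−0.8541) = 0.4257.
C_P = 2.68×5.68/(0.581−2.68) × (0.01946−0.4257) = (-7.252)×(-0.4062) = 2.946 mol·L⁻¹.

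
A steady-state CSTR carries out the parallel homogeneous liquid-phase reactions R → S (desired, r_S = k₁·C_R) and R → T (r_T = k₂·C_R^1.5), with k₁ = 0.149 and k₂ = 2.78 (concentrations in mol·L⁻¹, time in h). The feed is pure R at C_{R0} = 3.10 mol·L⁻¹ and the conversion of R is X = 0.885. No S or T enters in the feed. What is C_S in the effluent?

Exit C_R = C_{R0}(1−X) = 3.10×0.115 = 0.3565 mol·L⁻¹.
In a CSTR the entire volume is at exit conditions, so r_S = 0.149×0.3565 = 0.05312 and r_T = 2.78×0.3565^1.5 = 0.5917.
Fraction of consumed R going to S: r_S/(r_S+r_T) = 0.08237.
C_S = 0.08237·C_{R0}·X = 0.08237×3.10×0.885 = 0.226 mol·L⁻¹.

0.226 mol·L⁻¹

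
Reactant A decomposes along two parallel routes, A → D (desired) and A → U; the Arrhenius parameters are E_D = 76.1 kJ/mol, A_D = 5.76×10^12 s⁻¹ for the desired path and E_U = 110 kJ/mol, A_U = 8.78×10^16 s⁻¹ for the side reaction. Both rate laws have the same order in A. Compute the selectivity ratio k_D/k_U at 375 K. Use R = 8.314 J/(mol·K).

3.46

With equal orders, S_{D/U} = k_D/k_U = (A_D/A_U)·exp[(E_U−E_D)/(RT)].
(E_U−E_D)/(RT) = (110−76.1)×10³/(8.314×375) = 33900/3118 = 10.87.
k_D/k_U = (5.76×10^12/8.78×10^16)·exp(10.87) = 6.560×10^-5 × 52745 = 3.46.
Since E_D < E_U, lowering the temperature improves selectivity toward D.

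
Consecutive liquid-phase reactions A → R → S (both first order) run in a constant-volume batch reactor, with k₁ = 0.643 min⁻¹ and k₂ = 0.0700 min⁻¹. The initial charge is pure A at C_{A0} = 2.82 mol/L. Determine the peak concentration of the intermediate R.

At the optimum, C_{R,max}/C_{A0} = (k₁/k₂)^[k₂/(k₂−k₁)].
= (0.643/0.0700)^(0.0700/(0.0700−0.643)) = (9.186)^(-0.1222) = 0.7627.
C_{R,max} = 0.7627×2.82 = 2.15 mol/L.

2.15 mol/L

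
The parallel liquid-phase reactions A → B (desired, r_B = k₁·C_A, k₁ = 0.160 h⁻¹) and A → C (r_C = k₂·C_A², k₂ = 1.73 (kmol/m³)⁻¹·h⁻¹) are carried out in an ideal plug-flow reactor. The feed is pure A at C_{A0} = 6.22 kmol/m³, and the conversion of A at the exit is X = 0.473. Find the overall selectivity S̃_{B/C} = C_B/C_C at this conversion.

C_A = C_{A0}(1−X) = 3.278 kmol/m³.
Along a PFR/batch, dC_B/dC_A = −r_B/(r_B+r_C) = −k₁/(k₁+k₂·C_A).
Integrating from C_{A0} to C_A: C_B = (0.160/1.73)·ln[(0.160+1.73·6.22)/(0.160+1.73·3.28)] = 0.09249·ln(10.92/5.831) = 0.05803 kmol/m³.
C_C = (C_{A0}−C_A)−C_B = 2.884 kmol/m³; S̃_{B/C} = 0.05803/2.884 = 0.0201.

0.0201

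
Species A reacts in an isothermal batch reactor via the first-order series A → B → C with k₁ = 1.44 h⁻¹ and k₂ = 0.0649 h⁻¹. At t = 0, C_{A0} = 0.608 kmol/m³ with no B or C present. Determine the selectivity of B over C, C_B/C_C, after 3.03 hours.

6.03

For first-order series with pure A initially, C_B(t) = k₁C_{A0}/(k₂−k₁)·(e^(−k₁t) − e^(−k₂t)).
e^(−k₁t) = e^(−1.44×3.03) = e^(−4.363) = 0.01274; e^(−k₂t) = e^(−0.1966) = 0.8215.
C_B = 1.44×0.608/(0.0649−1.44) × (0.01274−0.8215) = (-0.6367)×(-0.8087) = 0.5149 kmol/m³.
C_A = C_{A0}e^(−k₁t) = 0.007744 kmol/m³, so C_C = C_{A0}−C_A−C_B = 0.08533 kmol/m³; C_B/C_C = 6.03.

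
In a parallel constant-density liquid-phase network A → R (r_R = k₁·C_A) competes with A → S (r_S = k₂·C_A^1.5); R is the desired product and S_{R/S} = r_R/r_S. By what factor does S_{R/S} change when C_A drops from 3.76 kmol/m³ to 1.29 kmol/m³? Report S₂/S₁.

S_{R/S} = (k₁/k₂)·C_A^-0.5, so S₂/S₁ = (C_{A,2}/C_{A,1})^-0.5.
= (1.29/3.76)^(-0.5) = (0.3431)^(-0.5) = 1.71.

1.71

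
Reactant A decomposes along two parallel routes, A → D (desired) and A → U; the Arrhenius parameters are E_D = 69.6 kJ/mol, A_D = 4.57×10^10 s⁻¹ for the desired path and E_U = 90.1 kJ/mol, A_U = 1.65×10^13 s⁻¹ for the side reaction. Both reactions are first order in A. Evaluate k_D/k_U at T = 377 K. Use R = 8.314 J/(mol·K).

1.92

Since both paths have the same order in A, the concentration cancels and S_{D/U} = k_D/k_U = (A_D/A_U)·exp[(E_U−E_D)/(RT)].
(E_U−E_D)/(RT) = (90.1−69.6)×10³/(8.314×377) = 20500/3134 = 6.540.
k_D/k_U = (4.57×10^10/1.65×10^13)·exp(6.540) = 0.002770 × 692.5 = 1.92.
Since E_D < E_U, lowering the temperature improves selectivity toward D.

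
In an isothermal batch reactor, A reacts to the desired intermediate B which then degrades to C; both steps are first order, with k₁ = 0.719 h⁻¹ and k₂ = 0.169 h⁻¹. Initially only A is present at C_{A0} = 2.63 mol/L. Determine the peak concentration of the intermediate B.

Evaluating C_B at t_opt = ln(k₂/k₁)/(k₂−k₁) gives C_{B,max}/C_{A0} = (k₁/k₂)^[k₂/(k₂−k₁)].
= (0.719/0.169)^(0.169/(0.169−0.719)) = (4.254)^(-0.3073) = 0.6409.
C_{B,max} = 0.6409×2.63 = 1.69 mol/L.

1.69 mol/L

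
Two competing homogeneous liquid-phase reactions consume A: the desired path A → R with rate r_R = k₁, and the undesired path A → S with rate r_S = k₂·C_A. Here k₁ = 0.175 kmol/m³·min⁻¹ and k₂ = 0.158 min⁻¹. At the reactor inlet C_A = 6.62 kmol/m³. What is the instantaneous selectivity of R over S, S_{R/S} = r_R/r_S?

0.167

S_{R/S} = r_R/r_S = (k₁)/(k₂·C_A) = (k₁/k₂)·C_A⁻¹.
= (0.175) / (0.158×6.620) = 0.1750/1.046 = 0.167.
The undesired path is higher order in A, so low C_A (CSTR or dilute feed) favours R.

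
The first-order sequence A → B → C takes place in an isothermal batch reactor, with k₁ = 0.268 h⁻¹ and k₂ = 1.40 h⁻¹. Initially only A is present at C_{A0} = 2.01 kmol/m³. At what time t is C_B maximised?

1.46 h

For first-order series the maximum of C_B occurs at t_opt = ln(k₂/k₁)/(k₂−k₁).
= ln(1.40/0.268)/(1.40−0.268) = ln(5.224)/1.132 = 1.653/1.132 = 1.46 h.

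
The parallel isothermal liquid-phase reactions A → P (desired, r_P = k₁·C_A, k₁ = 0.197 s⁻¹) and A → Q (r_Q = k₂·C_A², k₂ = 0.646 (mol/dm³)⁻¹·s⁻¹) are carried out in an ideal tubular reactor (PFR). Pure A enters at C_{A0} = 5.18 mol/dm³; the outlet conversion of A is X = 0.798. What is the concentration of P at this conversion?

C_A = C_{A0}(1−X) = 1.046 mol/dm³.
Along a PFR/batch, dC_P/dC_A = −r_P/(r_P+r_Q) = −k₁/(k₁+k₂·C_A).
Integrating from C_{A0} to C_A: C_P = (0.197/0.646)·ln[(0.197+0.646·5.18)/(0.197+0.646·1.05)] = 0.3050·ln(3.543/0.8729) = 0.4272 mol/dm³.

0.427 mol/dm³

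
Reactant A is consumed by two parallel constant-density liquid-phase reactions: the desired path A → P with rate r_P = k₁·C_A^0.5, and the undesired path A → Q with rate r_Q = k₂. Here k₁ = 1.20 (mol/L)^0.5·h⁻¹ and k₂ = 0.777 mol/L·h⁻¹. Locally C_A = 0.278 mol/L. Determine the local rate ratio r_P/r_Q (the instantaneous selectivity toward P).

0.814

S_{P/Q} = r_P/r_Q = (k₁·C_A^0.5)/(k₂) = (k₁/k₂)·C_A^0.5.
= (1.20×0.2780^0.5) / (0.777) = 0.6327/0.7770 = 0.814.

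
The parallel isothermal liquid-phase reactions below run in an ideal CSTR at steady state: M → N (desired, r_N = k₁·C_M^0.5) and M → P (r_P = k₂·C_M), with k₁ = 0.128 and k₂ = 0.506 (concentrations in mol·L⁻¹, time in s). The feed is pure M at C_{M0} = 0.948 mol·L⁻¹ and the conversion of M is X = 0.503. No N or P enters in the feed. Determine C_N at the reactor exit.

0.128 mol·L⁻¹

Exit C_M = C_{M0}(1−X) = 0.948×0.497 = 0.4712 mol·L⁻¹.
In a CSTR the entire volume is at exit conditions, so r_N = 0.128×0.4712^0.5 = 0.08786 and r_P = 0.506×0.4712 = 0.2384.
Fraction of consumed M going to N: r_N/(r_N+r_P) = 0.2693.
C_N = 0.2693·C_{M0}·X = 0.2693×0.948×0.503 = 0.128 mol·L⁻¹.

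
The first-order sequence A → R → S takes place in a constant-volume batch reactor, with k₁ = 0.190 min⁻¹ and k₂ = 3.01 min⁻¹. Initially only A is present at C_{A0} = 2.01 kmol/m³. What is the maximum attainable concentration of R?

0.105 kmol/m³

At the optimum, C_{R,max}/C_{A0} = (k₁/k₂)^[k₂/(k₂−k₁)].
= (0.190/3.01)^(3.01/(3.01−0.190)) = (0.06312)^(1.067) = 0.05240.
C_{R,max} = 0.05240×2.01 = 0.105 kmol/m³.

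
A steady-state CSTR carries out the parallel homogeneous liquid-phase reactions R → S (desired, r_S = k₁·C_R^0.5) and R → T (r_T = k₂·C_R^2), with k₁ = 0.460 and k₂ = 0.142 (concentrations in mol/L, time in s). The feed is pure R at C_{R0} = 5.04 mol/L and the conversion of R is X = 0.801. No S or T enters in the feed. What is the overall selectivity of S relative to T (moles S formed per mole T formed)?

Exit C_R = C_{R0}(1−X) = 5.04×0.199 = 1.003 mol/L.
Rates in a CSTR are evaluated at the outlet concentration: r_S = 0.460×1.003^0.5 = 0.4607, r_T = 0.142×1.003^2 = 0.1428.
Overall selectivity = C_S/C_T = r_Sτ/(r_Tτ) = r_S/r_T = 3.23.

3.23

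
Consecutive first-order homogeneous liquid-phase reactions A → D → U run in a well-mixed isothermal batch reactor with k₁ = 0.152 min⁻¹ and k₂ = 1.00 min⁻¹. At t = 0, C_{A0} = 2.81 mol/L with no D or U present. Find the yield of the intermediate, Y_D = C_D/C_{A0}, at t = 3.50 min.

0.0999

The intermediate concentration in a first-order A→B→C sequence is C_D = k₁C_{A0}(e^(−k₁t) − e^(−k₂t))/(k₂−k₁).
e^(−k₁t) = e^(−0.152×3.50) = e^(−0.5320) = 0.5874; e^(−k₂t) = e^(−3.500) = 0.03020.
C_D = 0.152×2.81/(1.00−0.152) × (0.5874−0.03020) = 0.5037×0.5572 = 0.2807 mol/L.
Y_D = C_D/C_{A0} = 0.2807/2.81 = 0.0999.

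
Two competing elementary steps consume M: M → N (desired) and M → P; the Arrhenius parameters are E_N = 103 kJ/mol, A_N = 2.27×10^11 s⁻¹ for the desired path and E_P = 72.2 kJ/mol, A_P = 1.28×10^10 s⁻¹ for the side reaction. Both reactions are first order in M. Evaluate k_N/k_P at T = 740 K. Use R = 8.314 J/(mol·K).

0.119

Since both paths have the same order in M, the concentration cancels and S_{N/P} = k_N/k_P = (A_N/A_P)·exp[(E_P−E_N)/(RT)].
(E_P−E_N)/(RT) = (72.2−103)×10³/(8.314×740) = -30800/6152 = -5.006.
k_N/k_P = (2.27×10^11/1.28×10^10)·exp(-5.006) = 17.73 × 0.006696 = 0.119.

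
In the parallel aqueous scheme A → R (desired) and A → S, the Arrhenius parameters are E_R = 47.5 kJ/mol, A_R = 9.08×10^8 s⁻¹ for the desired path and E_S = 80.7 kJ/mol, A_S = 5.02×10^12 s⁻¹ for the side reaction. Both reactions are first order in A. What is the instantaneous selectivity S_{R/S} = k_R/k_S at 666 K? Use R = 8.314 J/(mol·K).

0.0727

Since both paths have the same order in A, the concentration cancels and S_{R/S} = k_R/k_S = (A_R/A_S)·exp[(E_S−E_R)/(RT)].
(E_S−E_R)/(RT) = (80.7−47.5)×10³/(8.314×666) = 33200/5537 = 5.996.
k_R/k_S = (9.08×10^8/5.02×10^12)·exp(5.996) = 1.809×10^-4 × 401.8 = 0.0727.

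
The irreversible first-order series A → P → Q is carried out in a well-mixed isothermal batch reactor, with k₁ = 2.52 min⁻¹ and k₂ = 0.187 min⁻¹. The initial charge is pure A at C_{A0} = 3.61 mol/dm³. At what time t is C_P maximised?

1.11 min

The intermediate peaks when r₁ = r₂, i.e. k₁e^(−k₁t) = k₂e^(−k₂t), giving t_opt = ln(k₂/k₁)/(k₂−k₁).
= ln(0.187/2.52)/(0.187−2.52) = ln(0.07421)/-2.333 = -2.601/-2.333 = 1.11 min.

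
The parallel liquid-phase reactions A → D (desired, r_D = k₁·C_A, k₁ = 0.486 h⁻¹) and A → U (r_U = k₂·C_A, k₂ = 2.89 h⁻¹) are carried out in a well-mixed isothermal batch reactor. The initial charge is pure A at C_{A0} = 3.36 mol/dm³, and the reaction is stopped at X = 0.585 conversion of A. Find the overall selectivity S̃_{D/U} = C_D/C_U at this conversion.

C_A = C_{A0}(1−X) = 1.394 mol/dm³.
Both paths are first order in A, so the instantaneous fraction to D is constant: dC_D/d(−C_A) = k₁/(k₁+k₂) = 0.1440.
C_D = 0.1440·(C_{A0}−C_A) = 0.1440×1.966 = 0.283 mol/dm³.
C_U = (C_{A0}−C_A)−C_D = 1.683 mol/dm³; S̃_{D/U} = 0.2830/1.683 = 0.168.

0.168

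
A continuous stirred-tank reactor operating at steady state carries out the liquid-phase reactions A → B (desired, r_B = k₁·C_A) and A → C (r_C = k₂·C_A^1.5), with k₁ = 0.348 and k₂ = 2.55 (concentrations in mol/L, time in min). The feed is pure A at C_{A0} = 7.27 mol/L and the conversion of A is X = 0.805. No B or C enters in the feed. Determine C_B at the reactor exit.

0.602 mol/L

Exit C_A = C_{A0}(1−X) = 7.27×0.195 = 1.418 mol/L.
Rates in a CSTR are evaluated at the outlet concentration: r_B = 0.348×1.418 = 0.4933, r_C = 2.55×1.418^1.5 = 4.304.
Fraction of consumed A going to B: r_B/(r_B+r_C) = 0.1028.
C_B = 0.1028·C_{A0}·X = 0.1028×7.27×0.805 = 0.602 mol/L.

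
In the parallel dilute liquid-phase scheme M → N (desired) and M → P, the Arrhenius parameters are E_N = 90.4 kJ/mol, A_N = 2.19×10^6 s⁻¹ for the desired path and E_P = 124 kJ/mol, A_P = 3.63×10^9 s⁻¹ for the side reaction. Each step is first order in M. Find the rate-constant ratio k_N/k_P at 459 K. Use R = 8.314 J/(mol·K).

k_N/k_P = (A_N/A_P)·exp[−(E_N−E_P)/(RT)] = (A_N/A_P)·exp[(E_P−E_N)/(RT)].
(E_P−E_N)/(RT) = (124−90.4)×10³/(8.314×459) = 33600/3816 = 8.805.
k_N/k_P = (2.19×10^6/3.63×10^9)·exp(8.805) = 6.033×10^-4 × 6666 = 4.02.

4.02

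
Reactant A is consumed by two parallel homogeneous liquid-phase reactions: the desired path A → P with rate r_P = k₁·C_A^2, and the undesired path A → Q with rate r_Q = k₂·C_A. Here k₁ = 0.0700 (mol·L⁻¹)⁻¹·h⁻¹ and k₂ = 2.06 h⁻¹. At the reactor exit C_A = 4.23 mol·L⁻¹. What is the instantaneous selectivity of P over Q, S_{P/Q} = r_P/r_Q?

0.144

S_{P/Q} = r_P/r_Q = (k₁·C_A^2)/(k₂·C_A) = (k₁/k₂)·C_A.
= (0.0700×4.230^2) / (2.06×4.230) = 1.253/8.714 = 0.144.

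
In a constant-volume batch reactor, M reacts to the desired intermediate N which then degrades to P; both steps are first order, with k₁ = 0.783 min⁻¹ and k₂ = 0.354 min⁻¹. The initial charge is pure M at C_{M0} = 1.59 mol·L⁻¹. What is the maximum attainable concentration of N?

0.826 mol·L⁻¹

For a first-order series the maximum intermediate yield is C_{N,max}/C_{M0} = (k₁/k₂)^[k₂/(k₂−k₁)].
= (0.783/0.354)^(0.354/(0.354−0.783)) = (2.212)^(-0.8252) = 0.5194.
C_{N,max} = 0.5194×1.59 = 0.826 mol·L⁻¹.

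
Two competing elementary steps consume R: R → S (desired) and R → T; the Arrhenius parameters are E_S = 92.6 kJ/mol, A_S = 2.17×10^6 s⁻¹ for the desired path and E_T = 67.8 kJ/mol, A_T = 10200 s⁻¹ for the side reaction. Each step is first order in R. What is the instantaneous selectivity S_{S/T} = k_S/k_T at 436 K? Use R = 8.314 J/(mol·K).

0.227

k_S/k_T = (A_S/A_T)·exp[−(E_S−E_T)/(RT)] = (A_S/A_T)·exp[(E_T−E_S)/(RT)].
(E_T−E_S)/(RT) = (67.8−92.6)×10³/(8.314×436) = -24800/3625 = -6.842.
k_S/k_T = (2.17×10^6/10200)·exp(-6.842) = 212.7 × 0.001068 = 0.227.
Since E_S > E_T, raising the temperature improves selectivity toward S.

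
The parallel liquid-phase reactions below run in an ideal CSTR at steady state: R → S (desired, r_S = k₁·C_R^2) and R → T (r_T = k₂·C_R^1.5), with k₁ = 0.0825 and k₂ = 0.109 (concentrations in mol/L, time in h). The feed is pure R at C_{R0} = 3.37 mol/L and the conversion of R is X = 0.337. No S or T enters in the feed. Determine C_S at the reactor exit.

0.603 mol/L

Exit C_R = C_{R0}(1−X) = 3.37×0.663 = 2.234 mol/L.
In a CSTR the entire volume is at exit conditions, so r_S = 0.0825×2.234^2 = 0.4119 and r_T = 0.109×2.234^1.5 = 0.3640.
Fraction of consumed R going to S: r_S/(r_S+r_T) = 0.5308.
C_S = 0.5308·C_{R0}·X = 0.5308×3.37×0.337 = 0.603 mol/L.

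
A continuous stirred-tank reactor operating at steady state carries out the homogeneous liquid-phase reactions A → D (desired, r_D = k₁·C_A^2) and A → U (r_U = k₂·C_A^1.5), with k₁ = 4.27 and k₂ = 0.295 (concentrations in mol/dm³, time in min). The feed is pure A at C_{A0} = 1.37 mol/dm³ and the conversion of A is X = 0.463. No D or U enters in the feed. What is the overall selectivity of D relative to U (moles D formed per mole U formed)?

Exit C_A = C_{A0}(1−X) = 1.37×0.537 = 0.7357 mol/dm³.
In a CSTR the entire volume is at exit conditions, so r_D = 4.27×0.7357^2 = 2.311 and r_U = 0.295×0.7357^1.5 = 0.1862.
Overall selectivity = C_D/C_U = r_Dτ/(r_Uτ) = r_D/r_U = 12.4.

12.4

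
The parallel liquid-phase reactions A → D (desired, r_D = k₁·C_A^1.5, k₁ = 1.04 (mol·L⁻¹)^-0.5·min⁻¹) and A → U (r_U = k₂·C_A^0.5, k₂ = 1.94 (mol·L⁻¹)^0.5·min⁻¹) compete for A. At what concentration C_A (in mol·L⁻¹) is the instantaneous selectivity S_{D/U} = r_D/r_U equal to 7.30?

S_{D/U} = (k₁/k₂)·C_A ⇒ C_A = S·k₂/k₁.
= 7.30×1.94/1.04 = 13.6 mol·L⁻¹.

13.6 mol·L⁻¹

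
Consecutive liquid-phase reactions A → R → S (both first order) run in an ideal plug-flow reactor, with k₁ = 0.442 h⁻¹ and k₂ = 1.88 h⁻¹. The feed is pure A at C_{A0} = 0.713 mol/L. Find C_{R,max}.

0.107 mol/L

At the optimum, C_{R,max}/C_{A0} = (k₁/k₂)^[k₂/(k₂−k₁)].
= (0.442/1.88)^(1.88/(1.88−0.442)) = (0.2351)^(1.307) = 0.1507.
C_{R,max} = 0.1507×0.713 = 0.107 mol/L.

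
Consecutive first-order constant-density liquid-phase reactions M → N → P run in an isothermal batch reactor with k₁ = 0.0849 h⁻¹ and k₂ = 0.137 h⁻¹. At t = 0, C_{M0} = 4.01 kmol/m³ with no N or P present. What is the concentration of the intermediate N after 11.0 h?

1.12 kmol/m³

Solving the coupled first-order balances gives C_N(t) = [k₁/(k₂−k₁)]·C_{M0}·(e^(−k₁t) − e^(−k₂t)).
e^(−k₁t) = e^(−0.0849×11.0) = e^(−0.9339) = 0.3930; e^(−k₂t) = e^(−1.507) = 0.2216.
C_N = 0.0849×4.01/(0.137−0.0849) × (0.3930−0.2216) = 6.535×0.1714 = 1.120 kmol/m³.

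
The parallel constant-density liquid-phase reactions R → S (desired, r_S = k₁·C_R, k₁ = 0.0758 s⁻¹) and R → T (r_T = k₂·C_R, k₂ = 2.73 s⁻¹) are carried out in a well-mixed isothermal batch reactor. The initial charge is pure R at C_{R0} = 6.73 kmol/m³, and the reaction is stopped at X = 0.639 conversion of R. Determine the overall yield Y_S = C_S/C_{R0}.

C_R = C_{R0}(1−X) = 2.430 kmol/m³.
Both paths are first order in R, so the instantaneous fraction to S is constant: dC_S/d(−C_R) = k₁/(k₁+k₂) = 0.02702.
C_S = 0.02702·(C_{R0}−C_R) = 0.02702×4.300 = 0.116 kmol/m³.
Y_S = C_S/C_{R0} = 0.1162/6.73 = 0.0173.

0.0173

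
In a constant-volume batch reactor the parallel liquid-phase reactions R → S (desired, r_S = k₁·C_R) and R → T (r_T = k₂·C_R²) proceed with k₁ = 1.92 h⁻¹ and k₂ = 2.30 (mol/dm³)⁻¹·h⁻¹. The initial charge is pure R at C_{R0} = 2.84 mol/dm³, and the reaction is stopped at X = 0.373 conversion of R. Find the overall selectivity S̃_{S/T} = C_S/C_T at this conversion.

C_R = C_{R0}(1−X) = 1.781 mol/dm³.
Along a PFR/batch, dC_S/dC_R = −r_S/(r_S+r_T) = −k₁/(k₁+k₂·C_R).
Integrating from C_{R0} to C_R: C_S = (1.92/2.30)·ln[(1.92+2.30·2.84)/(1.92+2.30·1.78)] = 0.8348·ln(8.452/6.016) = 0.2839 mol/dm³.
C_T = (C_{R0}−C_R)−C_S = 0.7754 mol/dm³; S̃_{S/T} = 0.2839/0.7754 = 0.366.

0.366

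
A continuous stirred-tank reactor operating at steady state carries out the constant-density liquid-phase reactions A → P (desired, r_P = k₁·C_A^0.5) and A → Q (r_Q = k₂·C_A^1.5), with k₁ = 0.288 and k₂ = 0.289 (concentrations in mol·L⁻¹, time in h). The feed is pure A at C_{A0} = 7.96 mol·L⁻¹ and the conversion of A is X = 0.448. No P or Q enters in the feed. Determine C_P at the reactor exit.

Exit C_A = C_{A0}(1−X) = 7.96×0.552 = 4.394 mol·L⁻¹.
In a CSTR the entire volume is at exit conditions, so r_P = 0.288×4.394^0.5 = 0.6037 and r_Q = 0.289×4.394^1.5 = 2.662.
Fraction of consumed A going to P: r_P/(r_P+r_Q) = 0.1849.
C_P = 0.1849·C_{A0}·X = 0.1849×7.96×0.448 = 0.659 mol·L⁻¹.

0.659 mol·L⁻¹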